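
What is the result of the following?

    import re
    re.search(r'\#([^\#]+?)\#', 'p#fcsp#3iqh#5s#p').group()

'#fcsp#'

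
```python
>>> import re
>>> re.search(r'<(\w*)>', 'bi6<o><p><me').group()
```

'<o>'

`search` walks the string left to right and returns the first match it finds.
The match spans [3:6] → '<o>'.
Captured: group 1 = 'o'.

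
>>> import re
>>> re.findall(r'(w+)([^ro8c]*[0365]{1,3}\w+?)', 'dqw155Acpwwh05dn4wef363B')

[('w', '155A'), ('ww', 'h05dn4wef363B')]

The pattern matches one or more of a literal 'w' (captured); then zero or more of any character except [ro8c], then 1 to 3 of one of [0365], then one or more of a word character (lazy) (captured).
Walking the string: at [2:7] match 'w155A', groups = ('w', '155A'); at [9:24] match 'wwh05dn4wef363B', groups = ('ww', 'h05dn4wef363B').
With 2 capturing groups, `findall` returns a 2-tuple per match.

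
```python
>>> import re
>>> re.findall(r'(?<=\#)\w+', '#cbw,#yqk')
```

Because the assertion is zero-width, the text it checks is not consumed and won't appear in the result.
`findall` yields the raw match text (2 of them) because the pattern has no groups.

['cbw', 'yqk']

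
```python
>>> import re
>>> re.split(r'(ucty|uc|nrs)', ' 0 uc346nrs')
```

[' 0 ', 'uc', '346', 'nrs', '']

With a capturing group present, the delimiter's captured portion is kept in the result list.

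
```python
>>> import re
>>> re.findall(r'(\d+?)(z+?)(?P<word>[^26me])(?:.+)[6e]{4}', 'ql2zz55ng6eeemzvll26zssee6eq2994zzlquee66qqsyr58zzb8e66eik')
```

The pattern matches one or more of a digit (lazy) (captured); then one or more of a literal 'z' (lazy) (captured); then any character except [26me] (captured as 'word'); then one or more of any character (non-capturing group); then exactly 4 of one of [6e].
Walking the string: at [2:56] match '2zz55ng6eeemzvll26zssee6eq2994zzlquee66qqsyr58zzb8e66e', groups = ('2', 'z', 'z').
With 3 capturing groups, `findall` returns a 3-tuple per match.

[('2', 'z', 'z')]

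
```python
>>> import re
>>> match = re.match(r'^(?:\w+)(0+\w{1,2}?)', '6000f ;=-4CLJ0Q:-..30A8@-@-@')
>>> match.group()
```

With `match`, the pattern is implicitly anchored at the beginning.
The match spans [0:5] → '6000f'.

'6000f'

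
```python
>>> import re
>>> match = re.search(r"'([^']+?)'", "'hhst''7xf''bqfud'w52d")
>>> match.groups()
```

('hhst',)

The match spans [0:6] → "'hhst'".
Captured: group 1 = 'hhst'.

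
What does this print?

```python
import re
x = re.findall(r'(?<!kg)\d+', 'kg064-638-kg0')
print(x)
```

The negative lookaround is zero-width — it rules out positions where the adjacent text would match, without consuming anything.
Since nothing is captured, `findall` lists the 2 matched substrings directly.

['64', '638']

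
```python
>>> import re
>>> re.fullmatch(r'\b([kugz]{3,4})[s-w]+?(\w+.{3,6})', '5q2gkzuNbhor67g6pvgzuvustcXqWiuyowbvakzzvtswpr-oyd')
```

None

`fullmatch` succeeds only if the pattern covers the string from start to end.
Here the string isn't matched end-to-end, so the call returns None.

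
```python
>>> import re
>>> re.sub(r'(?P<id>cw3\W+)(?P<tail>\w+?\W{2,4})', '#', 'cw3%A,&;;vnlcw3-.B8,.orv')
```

'#vnl#orv'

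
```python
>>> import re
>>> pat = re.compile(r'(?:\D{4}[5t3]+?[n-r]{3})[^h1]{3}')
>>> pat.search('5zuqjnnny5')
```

This matches exactly 4 of a non-digit, then one or more of one of [5t3] (lazy), then exactly 3 of a character in [n-r] (non-capturing group); then exactly 3 of any character except [h1].
`re.search` tries every starting position until one works.
Here nothing in the string fits, so the call returns None.

None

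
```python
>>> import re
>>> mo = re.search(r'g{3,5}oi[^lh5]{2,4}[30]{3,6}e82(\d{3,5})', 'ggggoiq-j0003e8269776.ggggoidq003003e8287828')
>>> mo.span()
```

(0, 21)

This matches 3 to 5 of the literal 'g', then the literal 'oi', then 2 to 4 of any character except [lh5]; then 3 to 6 of one of [30], then the literal 'e82'; then 3 to 5 of a digit (captured).
Unlike `match`, `search` isn't anchored — it looks for the pattern anywhere in the string.
The match spans [0:21] → 'ggggoiq-j0003e8269776'.
Captured: group 1 = '69776'.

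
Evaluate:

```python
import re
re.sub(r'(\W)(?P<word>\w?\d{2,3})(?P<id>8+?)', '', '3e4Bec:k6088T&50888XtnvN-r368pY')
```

This matches a non-word character (captured); then optionally a word character, then 2 to 3 of a digit (captured as 'word'); then one or more of a literal '8' (lazy) (captured as 'id').
Matches: at [6:12] → ':k6088'; at [13:19] → '&50888'; at [24:29] → '-r368'.
`sub` substitutes '' at each match site.

'3e4BecTXtnvNpY'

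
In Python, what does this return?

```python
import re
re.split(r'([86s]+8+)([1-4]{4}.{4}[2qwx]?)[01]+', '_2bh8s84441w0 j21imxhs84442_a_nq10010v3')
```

['_2bh', '8s8', '4441w0 j2', 'imxh', 's8', '4442_a_nq', 'v3']

The pattern matches one or more of one of [86s], then one or more of a literal '8' (captured); then exactly 4 of a character in [1-4], then exactly 4 of any character, then optionally one of [2qwx] (captured); then one or more of one of [01].
Matches to split on: at [4:17] → '8s84441w0 j21'; at [21:37] → 's84442_a_nq10010'.
`re.split` interleaves the captured-group text with the surrounding fragments.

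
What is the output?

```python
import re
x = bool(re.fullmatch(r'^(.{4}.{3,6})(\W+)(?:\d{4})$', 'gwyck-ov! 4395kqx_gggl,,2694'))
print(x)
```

`fullmatch` succeeds only if the pattern covers the string from start to end.
Here the pattern can't cover the whole string, so the call returns None, and `bool(None)` is False.

False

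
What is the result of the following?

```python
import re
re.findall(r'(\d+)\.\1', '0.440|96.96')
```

['96']

`\1` is not a pattern — it's the concrete string captured by group 1, re-applied verbatim.
With a single group, `findall` returns only what that group captured — 1 item.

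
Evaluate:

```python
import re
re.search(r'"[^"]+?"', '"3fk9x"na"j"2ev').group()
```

'"3fk9x"'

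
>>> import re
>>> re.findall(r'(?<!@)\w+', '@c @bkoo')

The negative lookaround is zero-width — it rules out positions where the adjacent text would match, without consuming anything.
Walking the string: at [5:8] → 'koo'.
No capturing groups, so `findall` returns the 1 full match string.

['koo']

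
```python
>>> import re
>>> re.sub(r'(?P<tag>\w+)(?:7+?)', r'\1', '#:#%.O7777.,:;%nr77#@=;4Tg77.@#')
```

`\1` in the replacement pulls in group 1's text for each match.

'#:#%.O777.,:;%nr7#@=;4Tg7.@#'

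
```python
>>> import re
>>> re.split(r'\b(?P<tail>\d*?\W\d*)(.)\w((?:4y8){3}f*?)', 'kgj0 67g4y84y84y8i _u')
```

['kgj0', ' 6', '7', '4y84y84y8', 'i _u']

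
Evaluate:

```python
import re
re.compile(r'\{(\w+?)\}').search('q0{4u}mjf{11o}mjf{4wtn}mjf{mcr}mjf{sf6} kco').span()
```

The match spans [2:6] → '{4u}'.

(2, 6)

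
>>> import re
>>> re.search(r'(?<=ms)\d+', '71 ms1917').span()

Lookahead/lookbehind check context without consuming it, so the matched span excludes the asserted characters.
The match spans [5:9] → '1917'.

(5, 9)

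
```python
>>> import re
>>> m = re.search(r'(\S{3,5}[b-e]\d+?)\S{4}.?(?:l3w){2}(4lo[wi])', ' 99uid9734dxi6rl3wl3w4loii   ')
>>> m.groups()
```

The pattern matches 3 to 5 of a non-whitespace character, then a character in [b-e], then one or more of a digit (lazy) (captured); then exactly 4 of a non-whitespace character, then optionally any character, then the literal 'l3w' repeated 2 times; then the literal '4lo', then one of [wi] (captured).
`re.search` tries every starting position until one works.
The match spans [1:25] → '99uid9734dxi6rl3wl3w4loi'.
Captured: group 1 = '99uid9734', group 2 = '4loi'.

('99uid9734', '4loi')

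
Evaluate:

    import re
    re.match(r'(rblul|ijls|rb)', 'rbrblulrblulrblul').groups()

('rb',)

The match spans [0:2] → 'rb'.
Captured: group 1 = 'rb'.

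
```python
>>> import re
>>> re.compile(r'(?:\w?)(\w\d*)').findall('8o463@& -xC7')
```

['o463', 'C7']

The pattern matches optionally a word character (non-capturing group); then a word character, then zero or more of a digit (captured).
Walking the string: at [0:5] match '8o463', group 1 = 'o463'; at [9:12] match 'xC7', group 1 = 'C7'.
With a single group, `findall` returns only what that group captured — 2 items.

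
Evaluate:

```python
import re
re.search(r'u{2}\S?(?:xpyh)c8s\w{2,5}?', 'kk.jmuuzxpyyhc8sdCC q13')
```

None

This matches exactly 2 of the literal 'u', then optionally a non-whitespace character; then the literal 'xpy', then the literal 'h' (non-capturing group); then the literal 'c8s', then 2 to 5 of a word character (lazy).
Unlike `match`, `search` isn't anchored — it looks for the pattern anywhere in the string.
Here nothing in the string fits, so the call returns None.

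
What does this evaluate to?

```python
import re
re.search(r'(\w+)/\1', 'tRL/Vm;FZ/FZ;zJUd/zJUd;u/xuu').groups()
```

('FZ',)

The match spans [7:12] → 'FZ/FZ'.
Captured: group 1 = 'FZ'.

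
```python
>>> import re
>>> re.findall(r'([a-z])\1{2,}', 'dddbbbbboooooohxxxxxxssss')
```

['d', 'b', 'o', 'x', 's']

`\1` is not a pattern — it's the concrete string captured by group 1, re-applied verbatim.
Scanning left to right: at [0:3] match 'ddd', group 1 = 'd'; at [3:8] match 'bbbbb', group 1 = 'b'; at [8:14] match 'oooooo', group 1 = 'o'; at [15:21] match 'xxxxxx', group 1 = 'x'; at [21:25] match 'ssss', group 1 = 's'.
With a single group, `findall` returns only what that group captured — 5 items.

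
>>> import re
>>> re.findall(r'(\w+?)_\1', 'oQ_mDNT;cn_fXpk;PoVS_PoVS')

['PoVS']

A backreference is literal: `\1` must see the identical characters the first group matched.
With a single group, `findall` returns only what that group captured — 1 item.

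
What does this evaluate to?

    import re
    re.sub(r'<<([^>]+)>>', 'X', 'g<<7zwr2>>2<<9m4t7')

'gX2<<9m4t7'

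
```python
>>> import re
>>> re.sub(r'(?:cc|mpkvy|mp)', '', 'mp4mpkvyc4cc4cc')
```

'4c44'

Branches in `(...|...)` are attempted left-to-right; the first branch that allows the whole pattern to succeed is taken.
Every occurrence is swapped for ''.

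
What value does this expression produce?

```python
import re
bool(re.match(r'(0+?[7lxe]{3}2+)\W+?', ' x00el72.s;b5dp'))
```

With `match`, the pattern is implicitly anchored at the beginning.
Here the string doesn't start with a match, so the call returns None, and `bool(None)` is False.

False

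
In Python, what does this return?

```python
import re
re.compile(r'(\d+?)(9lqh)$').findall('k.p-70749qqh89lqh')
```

Pattern: one or more of a digit (lazy) (captured); then the literal '9l', then the literal 'qh' (captured); then anchored at the end.
2 groups means the one result is a tuple of 2 captured strings — 1 here.

[('8', '9lqh')]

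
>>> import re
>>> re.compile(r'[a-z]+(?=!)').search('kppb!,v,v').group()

The lookaround is zero-width — it requires the adjacent text to match without consuming it, so the asserted text isn't part of the match.
`search` walks the string left to right and returns the first match it finds.
The match spans [0:4] → 'kppb'.

'kppb'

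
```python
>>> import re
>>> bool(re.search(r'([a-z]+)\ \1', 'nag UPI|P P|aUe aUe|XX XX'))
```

A backreference is literal: `\1` must see the identical characters the first group matched.
Here no position works, so the call returns None, and `bool(None)` is False.

False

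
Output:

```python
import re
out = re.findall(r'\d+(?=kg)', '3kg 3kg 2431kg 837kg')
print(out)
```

['3', '3', '2431', '837']

Because the assertion is zero-width, the text it checks is not consumed and won't appear in the result.
Scanning left to right: at [0:1] → '3'; at [4:5] → '3'; at [8:12] → '2431'; at [15:18] → '837'.
`findall` yields the raw match text (4 of them) because the pattern has no groups.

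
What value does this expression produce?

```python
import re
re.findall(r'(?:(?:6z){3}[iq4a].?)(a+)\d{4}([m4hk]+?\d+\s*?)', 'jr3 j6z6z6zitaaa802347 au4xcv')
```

[('aaa', '47')]

The pattern matches the literal '6z' repeated 3 times, then one of [iq4a], then optionally any character (non-capturing group); then one or more of a literal 'a' (captured); then exactly 4 of a digit; then one or more of one of [m4hk] (lazy), then one or more of a digit, then zero or more of whitespace (lazy) (captured).
Walking the string: at [5:22] match '6z6z6zitaaa802347', groups = ('aaa', '47').
With 2 capturing groups, `findall` returns a 2-tuple per match.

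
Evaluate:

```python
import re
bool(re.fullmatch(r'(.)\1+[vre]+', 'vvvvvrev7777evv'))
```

`\1` has to match the exact text group 1 already captured.
`re.fullmatch` requires the pattern to consume the entire string.
Here the pattern can't cover the whole string, so the call returns None, and `bool(None)` is False.

False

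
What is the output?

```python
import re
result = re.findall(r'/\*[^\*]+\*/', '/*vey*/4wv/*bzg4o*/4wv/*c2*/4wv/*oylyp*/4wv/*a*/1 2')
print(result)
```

['/*vey*/', '/*bzg4o*/', '/*c2*/', '/*oylyp*/', '/*a*/']

Walking the string: at [0:7] → '/*vey*/'; at [10:19] → '/*bzg4o*/'; at [22:28] → '/*c2*/'; at [31:40] → '/*oylyp*/'; at [43:48] → '/*a*/'.
With no groups in the pattern, `findall` gives back each whole match — 5 here.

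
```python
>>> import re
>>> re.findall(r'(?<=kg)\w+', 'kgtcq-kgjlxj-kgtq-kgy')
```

The `(?=…)`/`(?<=…)` assertion just peeks at neighbouring text; it doesn't advance the match position.
Matches: at [2:5] → 'tcq'; at [8:12] → 'jlxj'; at [15:17] → 'tq'; at [20:21] → 'y'.
No capturing groups, so `findall` returns the 4 full match strings.

['tcq', 'jlxj', 'tq', 'y']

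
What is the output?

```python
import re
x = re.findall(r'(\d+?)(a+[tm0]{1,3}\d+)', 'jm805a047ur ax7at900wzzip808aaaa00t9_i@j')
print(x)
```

[('805', 'a047'), ('7', 'at900'), ('808', 'aaaa00t9')]

Multiple groups make `findall` return tuples — one 2-tuple for each match.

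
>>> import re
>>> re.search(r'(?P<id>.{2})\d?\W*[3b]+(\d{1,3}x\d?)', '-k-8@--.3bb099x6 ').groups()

('k-', '099x6')

The pattern matches exactly 2 of any character (captured as 'id'); then optionally a digit, then zero or more of a non-word character; then one or more of one of [3b]; then 1 to 3 of a digit, then a literal 'x', then optionally a digit (captured).
Unlike `match`, `search` isn't anchored — it looks for the pattern anywhere in the string.
The match spans [1:16] → 'k-8@--.3bb099x6'.
Captured: group 1 = 'k-', group 2 = '099x6'.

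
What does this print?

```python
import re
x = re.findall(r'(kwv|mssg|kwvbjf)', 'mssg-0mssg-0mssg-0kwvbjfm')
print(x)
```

['mssg', 'mssg', 'mssg', 'kwv']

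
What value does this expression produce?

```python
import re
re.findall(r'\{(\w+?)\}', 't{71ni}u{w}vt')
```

['71ni', 'w']

Matches: at [1:7] match '{71ni}', group 1 = '71ni'; at [8:11] match '{w}', group 1 = 'w'.
Because there's exactly one group, `findall` drops the full match and keeps group 1 from each hit.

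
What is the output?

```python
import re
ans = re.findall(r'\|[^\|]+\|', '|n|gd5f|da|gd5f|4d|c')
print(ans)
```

['|n|', '|da|', '|4d|']

Scanning left to right: at [0:3] → '|n|'; at [7:11] → '|da|'; at [15:19] → '|4d|'.
No capturing groups, so `findall` returns the 3 full match strings.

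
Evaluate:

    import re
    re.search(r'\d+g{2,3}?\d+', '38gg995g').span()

(0, 7)

The match spans [0:7] → '38gg995'.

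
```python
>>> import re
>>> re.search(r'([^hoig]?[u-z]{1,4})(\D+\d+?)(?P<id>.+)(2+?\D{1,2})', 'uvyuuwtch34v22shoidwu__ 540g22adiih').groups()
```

The match spans [0:32] → 'uvyuuwtch34v22shoidwu__ 540g22ad'.
Captured: group 1 = 'uvyuu', group 2 = 'wtch3', group 3 = '4v22shoidwu__ 540g2', group 4 = '2ad'.

('uvyuu', 'wtch3', '4v22shoidwu__ 540g2', '2ad')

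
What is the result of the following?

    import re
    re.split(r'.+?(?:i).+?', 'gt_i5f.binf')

The `?` after the quantifier makes it lazy — it takes as little as possible before letting the rest of the pattern try.
Splitting on the pattern gives 3 pieces.

['', '', 'f']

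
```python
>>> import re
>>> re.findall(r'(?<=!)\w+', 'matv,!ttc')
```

['ttc']

Because the assertion is zero-width, the text it checks is not consumed and won't appear in the result.
Matches: at [6:9] → 'ttc'.
Since nothing is captured, `findall` lists the 1 matched substring directly.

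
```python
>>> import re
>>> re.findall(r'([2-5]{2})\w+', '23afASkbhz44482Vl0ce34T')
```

['23']

This matches exactly 2 of a character in [2-5] (captured); then one or more of a word character.
Matches: at [0:23] match '23afASkbhz44482Vl0ce34T', group 1 = '23'.
With a single group, `findall` returns only what that group captured — 1 item.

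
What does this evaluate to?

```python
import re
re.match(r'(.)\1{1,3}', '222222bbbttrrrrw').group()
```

A backreference is literal: `\1` must see the identical characters the first group matched.
`re.match` only tries the pattern at the start of the string.
The match spans [0:4] → '2222'.
Captured: group 1 = '2'.

'2222'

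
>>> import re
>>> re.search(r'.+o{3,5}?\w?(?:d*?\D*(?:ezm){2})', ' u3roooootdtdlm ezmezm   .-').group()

' u3roooootdtdlm ezmezm'

The match spans [0:22] → ' u3roooootdtdlm ezmezm'.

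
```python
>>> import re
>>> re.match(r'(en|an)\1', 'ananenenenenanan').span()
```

A backreference is literal: `\1` must see the identical characters the first group matched.
`re.match` won't scan ahead — the pattern has to work from the very first character.
The match spans [0:4] → 'anan'.
Captured: group 1 = 'an'.

(0, 4)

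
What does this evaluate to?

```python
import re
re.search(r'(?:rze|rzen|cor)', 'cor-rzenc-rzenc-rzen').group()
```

'cor'

`search` walks the string left to right and returns the first match it finds.
The match spans [0:3] → 'cor'.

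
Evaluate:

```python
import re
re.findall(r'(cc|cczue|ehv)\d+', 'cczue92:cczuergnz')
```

['cczue']

With a single group, `findall` returns only what that group captured — 1 item.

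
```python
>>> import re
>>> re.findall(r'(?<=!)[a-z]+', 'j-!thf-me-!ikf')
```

Because the assertion is zero-width, the text it checks is not consumed and won't appear in the result.
Scanning left to right: at [3:6] → 'thf'; at [11:14] → 'ikf'.
Since nothing is captured, `findall` lists the 2 matched substrings directly.

['thf', 'ikf']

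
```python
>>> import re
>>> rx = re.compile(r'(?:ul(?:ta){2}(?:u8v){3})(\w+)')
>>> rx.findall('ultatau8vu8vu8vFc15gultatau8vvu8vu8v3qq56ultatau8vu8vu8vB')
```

Pattern: the literal 'ul', then the literal 'ta' repeated 2 times, then the literal 'u8v' repeated 3 times (non-capturing group); then one or more of a word character (captured).
Matches: at [0:57] match 'ultatau8vu8vu8vFc15gultatau8vvu8vu8v3qq56ultatau8vu8vu8vB', group 1 = 'Fc15gultatau8vvu8vu8v3qq56ultatau8vu8vu8vB'.
Because there's exactly one group, `findall` drops the full match and keeps group 1 from the one hit.

['Fc15gultatau8vvu8vu8v3qq56ultatau8vu8vu8vB']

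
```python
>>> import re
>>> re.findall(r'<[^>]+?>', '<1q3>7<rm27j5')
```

['<1q3>']

Scanning left to right: at [0:5] → '<1q3>'.
No capturing groups, so `findall` returns the 1 full match string.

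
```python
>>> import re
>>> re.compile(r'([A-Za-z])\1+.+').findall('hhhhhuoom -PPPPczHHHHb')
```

The backreference `\1` re-matches whatever the first group consumed, character for character.
With a single group, `findall` returns only what that group captured — 1 item.

['h']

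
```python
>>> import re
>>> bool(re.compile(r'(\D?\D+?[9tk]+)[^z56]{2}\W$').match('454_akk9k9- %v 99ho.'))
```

Pattern: optionally a non-digit, then one or more of a non-digit (lazy), then one or more of one of [9tk] (captured); then exactly 2 of any character except [z56], then a non-word character; then anchored at the end.
`re.match` won't scan ahead — the pattern has to work from the very first character.
Here position 0 doesn't satisfy it, so the call returns None, and `bool(None)` is False.

False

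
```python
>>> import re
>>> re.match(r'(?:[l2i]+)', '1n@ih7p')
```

`match` is anchored at position 0; if the pattern doesn't fit there, it returns None.
Here the string doesn't start with a match, so the call returns None.

None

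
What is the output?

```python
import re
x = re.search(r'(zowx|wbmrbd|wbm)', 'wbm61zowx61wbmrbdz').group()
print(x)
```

wbm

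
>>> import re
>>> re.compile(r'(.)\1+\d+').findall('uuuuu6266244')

The backreference `\1` re-matches whatever the first group consumed, character for character.
With a single group, `findall` returns only what that group captured — 1 item.

['u']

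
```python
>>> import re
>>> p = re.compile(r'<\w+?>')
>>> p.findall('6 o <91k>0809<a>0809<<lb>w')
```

['<91k>', '<a>', '<lb>']

Matches: at [4:9] → '<91k>'; at [13:16] → '<a>'; at [21:25] → '<lb>'.
`findall` yields the raw match text (3 of them) because the pattern has no groups.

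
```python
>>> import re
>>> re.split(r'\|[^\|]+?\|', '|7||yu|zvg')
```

['', '', 'zvg']

`split` removes every match and returns the 3 fragments in between.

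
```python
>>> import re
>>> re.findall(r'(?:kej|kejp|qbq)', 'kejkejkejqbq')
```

Walking the string: at [0:3] → 'kej'; at [3:6] → 'kej'; at [6:9] → 'kej'; at [9:12] → 'qbq'.
With no groups in the pattern, `findall` gives back each whole match — 4 here.

['kej', 'kej', 'kej', 'qbq']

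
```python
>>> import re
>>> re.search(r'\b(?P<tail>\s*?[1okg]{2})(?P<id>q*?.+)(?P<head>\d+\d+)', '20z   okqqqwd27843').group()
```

'   okqqqwd27843'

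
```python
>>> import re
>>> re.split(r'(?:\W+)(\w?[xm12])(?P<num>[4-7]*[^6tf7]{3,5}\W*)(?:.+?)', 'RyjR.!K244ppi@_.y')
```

['RyjR', 'K2', '44ppi@_.', '']

Because the pattern has a capturing group, `split` also inserts each captured text between the pieces.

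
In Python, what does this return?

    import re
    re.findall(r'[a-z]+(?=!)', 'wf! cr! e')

['wf', 'cr']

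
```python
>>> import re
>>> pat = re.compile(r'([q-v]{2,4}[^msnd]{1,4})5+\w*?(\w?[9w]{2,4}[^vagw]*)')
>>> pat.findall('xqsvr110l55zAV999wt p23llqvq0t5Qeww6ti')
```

Pattern: 2 to 4 of a character in [q-v], then 1 to 4 of any character except [msnd] (captured); then one or more of a literal '5', then zero or more of a word character (lazy); then optionally a word character, then 2 to 4 of one of [9w], then zero or more of any character except [vagw] (captured).
Multiple groups make `findall` return tuples — one 2-tuple for each match.

[('qsvr110l', 'V999wt p23llq'), ('vq0t', 'eww6ti')]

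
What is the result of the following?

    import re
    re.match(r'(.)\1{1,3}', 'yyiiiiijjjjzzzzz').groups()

The match spans [0:2] → 'yy'.
Captured: group 1 = 'y'.

('y',)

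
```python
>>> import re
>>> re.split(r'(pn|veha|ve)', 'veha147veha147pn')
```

['', 'veha', '147', 'veha', '147', 'pn', '']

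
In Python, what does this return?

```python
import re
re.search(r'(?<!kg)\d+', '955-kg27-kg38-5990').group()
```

'955'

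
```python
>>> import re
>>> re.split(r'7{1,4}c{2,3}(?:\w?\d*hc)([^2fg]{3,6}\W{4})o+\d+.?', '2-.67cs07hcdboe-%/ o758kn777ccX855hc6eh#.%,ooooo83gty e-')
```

Because the pattern has a capturing group, `split` also inserts each captured text between the pieces.

['2-.67cs07hcdboe-%/ o758kn', '6eh#.%,', 'ty e-']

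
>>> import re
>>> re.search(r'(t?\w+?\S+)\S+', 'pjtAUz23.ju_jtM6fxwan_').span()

(0, 22)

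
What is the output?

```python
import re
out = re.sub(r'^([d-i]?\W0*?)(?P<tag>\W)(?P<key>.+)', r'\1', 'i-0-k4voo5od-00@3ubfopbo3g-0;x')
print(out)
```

The pattern matches anchored at the start of the string; then optionally a character in [d-i], then a non-word character, then zero or more of a literal '0' (lazy) (captured); then a non-word character (captured as 'tag'); then one or more of any character (captured as 'key').
Matches: at [0:30] → 'i-0-k4voo5od-00@3ubfopbo3g-0;x'.
Each match is replaced using the text its own group 1 captured.

i-0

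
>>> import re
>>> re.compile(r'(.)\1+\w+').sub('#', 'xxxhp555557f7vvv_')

After group 1 captures some text, `\1` only succeeds where that same text appears again.
Matches: at [0:17] → 'xxxhp555557f7vvv_'.
Each match is replaced by '#'.

'#'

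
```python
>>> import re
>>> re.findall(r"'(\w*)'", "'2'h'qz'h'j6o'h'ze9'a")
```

['2', 'qz', 'j6o', 'ze9']

Because there's exactly one group, `findall` drops the full match and keeps group 1 from each hit.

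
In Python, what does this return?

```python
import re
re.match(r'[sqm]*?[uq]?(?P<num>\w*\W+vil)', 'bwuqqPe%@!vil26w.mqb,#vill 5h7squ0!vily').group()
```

'bwuqqPe%@!vil'

This matches zero or more of one of [sqm] (lazy), then optionally one of [uq]; then zero or more of a word character, then one or more of a non-word character, then the literal 'vil' (captured as 'num').
`re.match` won't scan ahead — the pattern has to work from the very first character.
The match spans [0:13] → 'bwuqqPe%@!vil'.
Captured: group 1 = 'bwuqqPe%@!vil'.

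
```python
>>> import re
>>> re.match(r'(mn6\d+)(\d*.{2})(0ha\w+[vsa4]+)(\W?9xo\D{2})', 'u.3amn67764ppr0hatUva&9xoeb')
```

None

With `match`, the pattern is implicitly anchored at the beginning.
Here position 0 doesn't satisfy it, so the call returns None.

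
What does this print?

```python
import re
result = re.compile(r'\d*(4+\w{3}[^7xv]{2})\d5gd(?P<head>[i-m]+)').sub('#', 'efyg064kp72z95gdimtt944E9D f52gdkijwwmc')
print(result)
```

Pattern: zero or more of a digit; then one or more of a literal '4', then exactly 3 of a word character, then exactly 2 of any character except [7xv] (captured); then a digit, then the literal '5gd'; then one or more of a character in [i-m] (captured as 'head').
Matches: at [4:18] → '064kp72z95gdim'.
Every occurrence is swapped for '#'.

efyg#tt944E9D f52gdkijwwmc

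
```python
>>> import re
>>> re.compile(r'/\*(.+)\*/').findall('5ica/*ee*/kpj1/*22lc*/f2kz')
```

Matches: at [4:22] match '/*ee*/kpj1/*22lc*/', group 1 = 'ee*/kpj1/*22lc'.
`findall` collects group 1 from the one match (1 total).

['ee*/kpj1/*22lc']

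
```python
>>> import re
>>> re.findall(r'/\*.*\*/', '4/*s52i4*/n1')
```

['/*s52i4*/']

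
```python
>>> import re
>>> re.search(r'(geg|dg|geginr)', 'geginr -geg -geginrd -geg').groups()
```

The match spans [0:3] → 'geg'.
Captured: group 1 = 'geg'.

('geg',)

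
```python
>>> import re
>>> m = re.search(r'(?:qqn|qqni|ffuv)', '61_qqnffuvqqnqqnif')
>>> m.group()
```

The match spans [3:6] → 'qqn'.

'qqn'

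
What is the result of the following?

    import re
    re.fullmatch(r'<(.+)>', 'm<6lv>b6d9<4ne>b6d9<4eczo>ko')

`re.fullmatch` requires the pattern to consume the entire string.
Here there's no way to consume every character, so the call returns None.

None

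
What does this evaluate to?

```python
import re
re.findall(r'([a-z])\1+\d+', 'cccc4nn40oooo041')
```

`\1` has to match the exact text group 1 already captured.
With a single group, `findall` returns only what that group captured — 3 items.

['c', 'n', 'o']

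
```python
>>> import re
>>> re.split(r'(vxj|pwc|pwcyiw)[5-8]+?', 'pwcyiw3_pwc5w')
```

The group in the pattern means `split` returns the separators' captures alongside the pieces.

['pwcyiw3_', 'pwc', 'w']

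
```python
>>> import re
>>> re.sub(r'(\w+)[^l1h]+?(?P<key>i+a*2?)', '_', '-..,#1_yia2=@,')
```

'-..,#_=@,'

Pattern: one or more of a word character (captured); then one or more of any character except [l1h] (lazy); then one or more of a literal 'i', then zero or more of the literal 'a', then optionally the literal '2' (captured as 'key').
Matches: at [5:11] → '1_yia2'.
Each match is replaced by '_'.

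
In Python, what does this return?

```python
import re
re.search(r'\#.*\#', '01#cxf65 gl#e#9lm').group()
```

'#cxf65 gl#e#'

`re.search` scans for the first position where the pattern succeeds.
The match spans [2:14] → '#cxf65 gl#e#'.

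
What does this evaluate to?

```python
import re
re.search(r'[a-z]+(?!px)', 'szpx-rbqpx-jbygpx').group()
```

Because the assertion is negative and zero-width, positions next to the forbidden text are skipped.
The match spans [0:4] → 'szpx'.

'szpx'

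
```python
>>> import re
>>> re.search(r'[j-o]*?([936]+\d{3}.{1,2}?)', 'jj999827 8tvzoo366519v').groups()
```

The match spans [0:9] → 'jj999827 '.
Captured: group 1 = '999827 '.

('999827 ',)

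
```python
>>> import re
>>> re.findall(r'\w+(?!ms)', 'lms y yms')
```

['lms', 'y', 'yms']

A negative assertion filters positions out without eating any characters.
Since nothing is captured, `findall` lists the 3 matched substrings directly.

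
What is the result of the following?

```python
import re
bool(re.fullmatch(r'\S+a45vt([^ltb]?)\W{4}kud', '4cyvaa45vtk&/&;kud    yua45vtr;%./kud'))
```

False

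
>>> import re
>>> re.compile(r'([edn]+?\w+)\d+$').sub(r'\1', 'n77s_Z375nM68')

'n77s_Z375nM6'

This matches one or more of one of [edn] (lazy), then one or more of a word character (captured); then one or more of a digit; then anchored at the end.
`\1` in the replacement pulls in group 1's text for each match.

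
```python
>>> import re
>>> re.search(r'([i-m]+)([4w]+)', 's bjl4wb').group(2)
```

'4w'

The match spans [3:7] → 'jl4w'.
Captured: group 1 = 'jl', group 2 = '4w'.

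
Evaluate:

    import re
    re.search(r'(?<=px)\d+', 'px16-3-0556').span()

(2, 4)

The positive lookaround only admits positions where the adjacent text matches; those characters stay outside the span.
The match spans [2:4] → '16'.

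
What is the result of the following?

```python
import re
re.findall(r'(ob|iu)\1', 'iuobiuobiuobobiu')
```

['ob']

A backreference is literal: `\1` must see the identical characters the first group matched.
Walking the string: at [10:14] match 'obob', group 1 = 'ob'.
`findall` collects group 1 from the one match (1 total).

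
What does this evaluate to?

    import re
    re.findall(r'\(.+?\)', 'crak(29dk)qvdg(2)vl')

['(29dk)', '(2)']

A `+?`/`*?`/`{m,n}?` starts at its minimum and grows only as far as needed for what follows to match.
Walking the string: at [4:10] → '(29dk)'; at [14:17] → '(2)'.
With no groups in the pattern, `findall` gives back each whole match — 2 here.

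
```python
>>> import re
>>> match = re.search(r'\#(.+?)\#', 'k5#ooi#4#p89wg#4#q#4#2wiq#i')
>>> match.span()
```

(2, 7)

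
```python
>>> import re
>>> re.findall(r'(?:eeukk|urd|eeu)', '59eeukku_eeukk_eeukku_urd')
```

['eeukk', 'eeukk', 'eeukk', 'urd']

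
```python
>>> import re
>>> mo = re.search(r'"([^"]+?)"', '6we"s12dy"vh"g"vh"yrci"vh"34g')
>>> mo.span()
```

The match spans [3:10] → '"s12dy"'.

(3, 10)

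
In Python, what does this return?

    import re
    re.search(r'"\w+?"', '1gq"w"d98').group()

'"w"'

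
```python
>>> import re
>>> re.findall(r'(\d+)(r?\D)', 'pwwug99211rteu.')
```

Pattern: one or more of a digit (captured); then optionally a literal 'r', then a non-digit (captured).
Scanning left to right: at [5:12] match '99211rt', groups = ('99211', 'rt').
Multiple groups make `findall` return tuples — one 2-tuple for the one match.

[('99211', 'rt')]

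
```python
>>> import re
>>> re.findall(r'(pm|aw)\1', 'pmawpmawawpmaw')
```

['aw']

`\1` has to match the exact text group 1 already captured.
With a single group, `findall` returns only what that group captured — 1 item.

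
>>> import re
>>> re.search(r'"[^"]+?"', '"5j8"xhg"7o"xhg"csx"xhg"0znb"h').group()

'"5j8"'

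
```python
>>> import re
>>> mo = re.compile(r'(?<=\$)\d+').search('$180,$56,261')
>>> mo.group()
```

'180'

Lookahead/lookbehind check context without consuming it, so the matched span excludes the asserted characters.
The match spans [1:4] → '180'.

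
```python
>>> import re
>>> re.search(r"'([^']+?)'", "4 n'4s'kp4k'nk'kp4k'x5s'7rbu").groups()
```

The match spans [3:7] → "'4s'".
Captured: group 1 = '4s'.

('4s',)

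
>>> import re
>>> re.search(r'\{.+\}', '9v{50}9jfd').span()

`search` walks the string left to right and returns the first match it finds.
The match spans [2:6] → '{50}'.

(2, 6)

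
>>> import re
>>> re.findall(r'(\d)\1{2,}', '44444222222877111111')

The backreference `\1` re-matches whatever the first group consumed, character for character.
`findall` collects group 1 from each match (3 total).

['4', '2', '1']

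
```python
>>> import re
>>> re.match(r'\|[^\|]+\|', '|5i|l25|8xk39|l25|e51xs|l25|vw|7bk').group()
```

'|5i|'

`re.match` won't scan ahead — the pattern has to work from the very first character.
The match spans [0:4] → '|5i|'.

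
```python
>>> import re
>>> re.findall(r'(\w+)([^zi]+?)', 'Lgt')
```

This matches one or more of a word character (captured); then one or more of any character except [zi] (lazy) (captured).
Walking the string: at [0:3] match 'Lgt', groups = ('Lg', 't').
`findall` packs the 2 group values into a tuple for every match.

[('Lg', 't')]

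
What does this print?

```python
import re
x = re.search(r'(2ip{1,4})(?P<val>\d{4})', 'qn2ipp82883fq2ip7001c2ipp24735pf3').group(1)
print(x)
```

The match spans [2:10] → '2ipp8288'.
Captured: group 1 = '2ipp', group 2 = '8288'.

2ipp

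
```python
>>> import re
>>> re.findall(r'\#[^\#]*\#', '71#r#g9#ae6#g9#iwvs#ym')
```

Scanning left to right: at [2:5] → '#r#'; at [7:12] → '#ae6#'; at [14:20] → '#iwvs#'.
With no groups in the pattern, `findall` gives back each whole match — 3 here.

['#r#', '#ae6#', '#iwvs#']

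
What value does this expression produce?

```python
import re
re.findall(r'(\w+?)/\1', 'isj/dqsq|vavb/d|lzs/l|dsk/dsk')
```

The backreference `\1` re-matches whatever the first group consumed, character for character.
Scanning left to right: at [22:29] match 'dsk/dsk', group 1 = 'dsk'.
Because there's exactly one group, `findall` drops the full match and keeps group 1 from the one hit.

['dsk']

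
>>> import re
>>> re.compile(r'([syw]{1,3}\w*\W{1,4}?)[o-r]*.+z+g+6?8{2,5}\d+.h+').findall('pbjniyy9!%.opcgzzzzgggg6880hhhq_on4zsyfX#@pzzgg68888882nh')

['yy9!']

The pattern matches 1 to 3 of one of [syw], then zero or more of a word character, then 1 to 4 of a non-word character (lazy) (captured); then zero or more of a character in [o-r], then one or more of any character, then one or more of the literal 'z'; then one or more of a literal 'g', then optionally the literal '6', then 2 to 5 of the literal '8'; then one or more of a digit, then any character, then one or more of a literal 'h'.
Because the quantifier is non-greedy, it stops expanding at the earliest point where the rest of the pattern can succeed.
Scanning left to right: at [5:57] match 'yy9!%.opcgzzzzgggg6880hhhq_on4zsyfX#@pzzgg68888882nh', group 1 = 'yy9!'.
`findall` collects group 1 from the one match (1 total).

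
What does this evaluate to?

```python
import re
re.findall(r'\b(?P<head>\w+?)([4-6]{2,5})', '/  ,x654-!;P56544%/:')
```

With the lazy modifier that quantifier settles for the fewest repetitions that let the rest of the pattern succeed (the atoms after it are unaffected and can still be greedy).
Multiple groups make `findall` return tuples — one 2-tuple for each match.

[('x', '654'), ('P', '56544')]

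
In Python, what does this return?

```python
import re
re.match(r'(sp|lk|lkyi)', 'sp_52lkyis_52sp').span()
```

`match` is anchored at position 0; if the pattern doesn't fit there, it returns None.
The match spans [0:2] → 'sp'.
Captured: group 1 = 'sp'.

(0, 2)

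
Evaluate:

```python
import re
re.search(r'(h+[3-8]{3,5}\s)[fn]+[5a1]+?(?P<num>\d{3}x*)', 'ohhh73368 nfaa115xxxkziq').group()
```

'hhh73368 nfaa115xxx'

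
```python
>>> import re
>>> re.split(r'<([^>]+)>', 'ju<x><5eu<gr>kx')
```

['ju', 'x', '', '5eu<gr', 'kx']

Matches to split on: at [2:5] → '<x>'; at [5:13] → '<5eu<gr>'.
`re.split` interleaves the captured-group text with the surrounding fragments.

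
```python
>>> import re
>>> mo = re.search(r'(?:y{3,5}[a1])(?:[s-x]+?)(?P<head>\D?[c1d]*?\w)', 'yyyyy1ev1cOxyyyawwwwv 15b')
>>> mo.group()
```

'yyyawww'

This matches 3 to 5 of a literal 'y', then one of [a1] (non-capturing group); then one or more of a character in [s-x] (lazy) (non-capturing group); then optionally a non-digit, then zero or more of one of [c1d] (lazy), then a word character (captured as 'head').
The match spans [12:19] → 'yyyawww'.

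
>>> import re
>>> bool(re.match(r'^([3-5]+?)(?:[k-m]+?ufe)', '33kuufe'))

False

`re.match` won't scan ahead — the pattern has to work from the very first character.
Here position 0 doesn't satisfy it, so the call returns None, and `bool(None)` is False.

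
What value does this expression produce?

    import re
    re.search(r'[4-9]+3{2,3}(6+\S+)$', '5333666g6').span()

(0, 9)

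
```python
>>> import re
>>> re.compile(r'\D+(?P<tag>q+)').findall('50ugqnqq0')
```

['q']

The pattern matches one or more of a non-digit; then one or more of a literal 'q' (captured as 'tag').
One capturing group, so `findall` returns just the captured substring from the one match — 1 in all.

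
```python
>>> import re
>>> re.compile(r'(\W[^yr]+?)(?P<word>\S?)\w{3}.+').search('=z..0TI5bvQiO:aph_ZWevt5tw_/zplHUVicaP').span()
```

The match spans [0:38] → '=z..0TI5bvQiO:aph_ZWevt5tw_/zplHUVicaP'.

(0, 38)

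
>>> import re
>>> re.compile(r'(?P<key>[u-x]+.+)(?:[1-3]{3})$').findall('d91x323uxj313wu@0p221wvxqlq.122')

['x323uxj313wu@0p221wvxqlq.']

The pattern matches one or more of a character in [u-x], then one or more of any character (captured as 'key'); then exactly 3 of a character in [1-3] (non-capturing group); then anchored at the end.
Scanning left to right: at [3:31] match 'x323uxj313wu@0p221wvxqlq.122', group 1 = 'x323uxj313wu@0p221wvxqlq.'.
`findall` collects group 1 from the one match (1 total).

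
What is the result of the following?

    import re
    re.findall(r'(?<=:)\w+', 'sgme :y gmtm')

The `(?=…)`/`(?<=…)` assertion just peeks at neighbouring text; it doesn't advance the match position.
With no groups in the pattern, `findall` gives back each whole match — 1 here.

['y']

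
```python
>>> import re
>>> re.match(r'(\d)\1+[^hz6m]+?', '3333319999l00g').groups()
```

('3',)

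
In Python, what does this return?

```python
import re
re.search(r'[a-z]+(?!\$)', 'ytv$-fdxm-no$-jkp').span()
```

`(?!…)`/`(?<!…)` only lets a position through if the neighbouring text does NOT match; no characters are consumed.
Unlike `match`, `search` isn't anchored — it looks for the pattern anywhere in the string.
The match spans [0:2] → 'yt'.

(0, 2)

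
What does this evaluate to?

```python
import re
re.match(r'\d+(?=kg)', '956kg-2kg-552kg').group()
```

'956'

`match` is anchored at position 0; if the pattern doesn't fit there, it returns None.
The match spans [0:3] → '956'.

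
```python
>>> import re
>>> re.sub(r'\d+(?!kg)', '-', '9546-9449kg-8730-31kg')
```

'---9kg----1kg'

The negative lookahead/lookbehind blocks any match where the forbidden context is present.
Every occurrence is swapped for '-'.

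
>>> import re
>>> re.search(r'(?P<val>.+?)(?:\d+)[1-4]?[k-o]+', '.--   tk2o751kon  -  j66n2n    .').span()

(0, 10)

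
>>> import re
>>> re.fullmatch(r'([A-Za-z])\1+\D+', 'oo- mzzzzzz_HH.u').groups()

`\1` is not a pattern — it's the concrete string captured by group 1, re-applied verbatim.
For `fullmatch`, every character of the input must be accounted for by the pattern.
The match spans [0:16] → 'oo- mzzzzzz_HH.u'.
Captured: group 1 = 'o'.

('o',)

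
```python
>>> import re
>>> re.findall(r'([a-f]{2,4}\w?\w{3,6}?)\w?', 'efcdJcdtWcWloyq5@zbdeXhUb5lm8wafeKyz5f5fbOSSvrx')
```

['efcdJcdt', 'bdeXhUb', 'afeKyz5', 'fbOSSv']

The `?` after the quantifier makes it lazy — it takes as little as possible before letting the rest of the pattern try.
With a single group, `findall` returns only what that group captured — 4 items.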